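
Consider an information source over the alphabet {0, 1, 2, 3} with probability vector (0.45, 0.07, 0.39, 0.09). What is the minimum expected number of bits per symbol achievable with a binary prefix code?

Repeatedly combine the two least-probable nodes; the expected code length is the sum of the merged weights.
merge 7/100 + 9/100 → 4/25
merge 4/25 + 39/100 → 11/20
merge 9/20 + 11/20 → 1
L = 4/25 + 11/20 + 1 = 171/100 = 1.71 bits/symbol.

1.71 bits/symbol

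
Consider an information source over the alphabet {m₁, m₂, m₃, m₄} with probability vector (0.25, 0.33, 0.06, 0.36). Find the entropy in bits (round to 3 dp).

H = −Σ pᵢ log₂ pᵢ.
−0.25·log₂(0.25) = 0.5000
−0.33·log₂(0.33) = 0.5278
−0.06·log₂(0.06) = 0.2435
−0.36·log₂(0.36) = 0.5306
Sum ≈ 1.8020 → 1.802 bits.

1.802 bits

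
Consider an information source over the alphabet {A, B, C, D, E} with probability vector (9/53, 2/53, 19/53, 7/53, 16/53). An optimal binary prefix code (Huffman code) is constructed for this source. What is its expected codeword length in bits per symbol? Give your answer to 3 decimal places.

Repeatedly combine the two least-probable nodes; the expected code length is the sum of the merged weights.
merge 2/53 + 7/53 → 9/53
merge 9/53 + 9/53 → 18/53
merge 16/53 + 18/53 → 34/53
merge 19/53 + 34/53 → 1
L = 9/53 + 18/53 + 34/53 + 1 = 114/53 ≈ 2.151 bits/symbol.

2.151 bits/symbol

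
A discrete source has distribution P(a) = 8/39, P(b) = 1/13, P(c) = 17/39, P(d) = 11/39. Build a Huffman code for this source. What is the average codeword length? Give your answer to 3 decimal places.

Repeatedly combine the two least-probable nodes; the expected code length is the sum of the merged weights.
merge 1/13 + 8/39 → 11/39
merge 11/39 + 11/39 → 22/39
merge 17/39 + 22/39 → 1
L = 11/39 + 22/39 + 1 = 24/13 ≈ 1.846 bits/symbol.

1.846 bits/symbol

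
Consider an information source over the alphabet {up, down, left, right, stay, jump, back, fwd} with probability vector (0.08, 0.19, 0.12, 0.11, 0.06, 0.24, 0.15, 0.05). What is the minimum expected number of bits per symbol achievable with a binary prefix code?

2.87 bits/symbol

Repeatedly combine the two least-probable nodes; the expected code length is the sum of the merged weights.
merge 1/20 + 3/50 → 11/100
merge 2/25 + 11/100 → 19/100
merge 11/100 + 3/25 → 23/100
merge 3/20 + 19/100 → 17/50
merge 19/100 + 23/100 → 21/50
merge 6/25 + 17/50 → 29/50
merge 21/50 + 29/50 → 1
L = 11/100 + 19/100 + 23/100 + 17/50 + 21/50 + 29/50 + 1 = 287/100 = 2.87 bits/symbol.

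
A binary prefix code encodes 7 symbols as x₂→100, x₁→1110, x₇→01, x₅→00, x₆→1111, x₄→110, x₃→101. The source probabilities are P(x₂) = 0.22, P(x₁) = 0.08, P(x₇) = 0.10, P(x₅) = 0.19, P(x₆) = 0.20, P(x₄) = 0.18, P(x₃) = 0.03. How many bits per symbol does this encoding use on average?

L̄ = Σ pᵢ·ℓᵢ = 0.22·3 + 0.08·4 + 0.10·2 + 0.19·2 + 0.20·4 + 0.18·3 + 0.03·3 = 2.99 bits/symbol.

2.99 bits/symbol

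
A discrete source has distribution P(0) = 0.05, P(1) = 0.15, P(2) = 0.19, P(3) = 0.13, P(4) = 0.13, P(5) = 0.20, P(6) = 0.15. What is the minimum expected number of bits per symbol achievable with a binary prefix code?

2.79 bits/symbol

Repeatedly combine the two least-probable nodes; the expected code length is the sum of the merged weights.
merge 1/20 + 13/100 → 9/50
merge 13/100 + 3/20 → 7/25
merge 3/20 + 9/50 → 33/100
merge 19/100 + 1/5 → 39/100
merge 7/25 + 33/100 → 61/100
merge 39/100 + 61/100 → 1
L = 9/50 + 7/25 + 33/100 + 39/100 + 61/100 + 1 = 279/100 = 2.79 bits/symbol.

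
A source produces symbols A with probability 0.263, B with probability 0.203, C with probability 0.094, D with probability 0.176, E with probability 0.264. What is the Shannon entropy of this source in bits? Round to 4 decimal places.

2.2428 bits

H = −Σ pᵢ log₂ pᵢ.
−0.263·log₂(0.263) = 0.5068
−0.203·log₂(0.203) = 0.4670
−0.094·log₂(0.094) = 0.3207
−0.176·log₂(0.176) = 0.4411
−0.264·log₂(0.264) = 0.5072
Sum ≈ 2.2428 → 2.2428 bits.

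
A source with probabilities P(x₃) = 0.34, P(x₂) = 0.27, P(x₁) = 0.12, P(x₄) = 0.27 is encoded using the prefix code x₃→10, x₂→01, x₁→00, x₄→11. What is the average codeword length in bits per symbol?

L̄ = Σ pᵢ·ℓᵢ = 0.34·2 + 0.27·2 + 0.12·2 + 0.27·2 = 2 bits/symbol.

2 bits/symbol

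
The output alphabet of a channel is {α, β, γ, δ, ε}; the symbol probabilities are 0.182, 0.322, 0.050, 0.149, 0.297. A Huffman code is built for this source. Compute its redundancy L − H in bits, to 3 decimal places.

Entropy H = −Σ p log₂ p ≈ 2.1193 bits.
Huffman merges: 1/20+149/1000→199/1000; 91/500+199/1000→381/1000; 297/1000+161/500→619/1000; 381/1000+619/1000→1. L = 2199/1000 ≈ 2.1990.
L − H = 2.1990 − 2.1193 = 0.080 bits.

0.080 bits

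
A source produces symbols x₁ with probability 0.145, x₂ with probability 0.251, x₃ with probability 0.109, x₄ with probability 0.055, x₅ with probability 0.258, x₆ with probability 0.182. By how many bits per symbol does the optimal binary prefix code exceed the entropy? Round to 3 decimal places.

Entropy H = −Σ p log₂ p ≈ 2.4348 bits.
Huffman merges: 11/200+109/1000→41/250; 29/200+41/250→309/1000; 91/500+251/1000→433/1000; 129/500+309/1000→567/1000; 433/1000+567/1000→1. L = 2473/1000 ≈ 2.4730.
L − H = 2.4730 − 2.4348 = 0.038 bits.

0.038 bits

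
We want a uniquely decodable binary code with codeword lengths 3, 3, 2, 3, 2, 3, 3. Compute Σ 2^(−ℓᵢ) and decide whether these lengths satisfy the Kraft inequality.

With common denominator 2^3 = 8: Σ 2^(−ℓᵢ) = 1/8 + 1/8 + 2/8 + 1/8 + 2/8 + 1/8 + 1/8 = 9/8 = 1.125.
Kraft's inequality requires Σ ≤ 1; here Σ = 1.125 > 1, so no such prefix code exists.

1.125; no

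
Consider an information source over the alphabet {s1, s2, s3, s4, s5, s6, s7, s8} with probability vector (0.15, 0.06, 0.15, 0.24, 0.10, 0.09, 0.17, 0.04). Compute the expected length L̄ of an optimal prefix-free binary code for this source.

Repeatedly combine the two least-probable nodes; the expected code length is the sum of the merged weights.
merge 1/25 + 3/50 → 1/10
merge 9/100 + 1/10 → 19/100
merge 1/10 + 3/20 → 1/4
merge 3/20 + 17/100 → 8/25
merge 19/100 + 6/25 → 43/100
merge 1/4 + 8/25 → 57/100
merge 43/100 + 57/100 → 1
L = 1/10 + 19/100 + 1/4 + 8/25 + 43/100 + 57/100 + 1 = 143/50 = 2.86 bits/symbol.

2.86 bits/symbol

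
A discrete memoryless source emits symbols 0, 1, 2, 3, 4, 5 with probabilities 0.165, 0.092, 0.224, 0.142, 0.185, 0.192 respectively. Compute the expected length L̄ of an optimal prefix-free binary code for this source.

Repeatedly combine the two least-probable nodes; the expected code length is the sum of the merged weights.
merge 23/250 + 71/500 → 117/500
merge 33/200 + 37/200 → 7/20
merge 24/125 + 28/125 → 52/125
merge 117/500 + 7/20 → 73/125
merge 52/125 + 73/125 → 1
L = 117/500 + 7/20 + 52/125 + 73/125 + 1 = 323/125 = 2.584 bits/symbol.

2.584 bits/symbol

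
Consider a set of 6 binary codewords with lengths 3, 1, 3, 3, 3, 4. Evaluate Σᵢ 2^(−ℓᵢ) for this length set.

1.0625

With common denominator 2^4 = 16: Σ 2^(−ℓᵢ) = 2/16 + 8/16 + 2/16 + 2/16 + 2/16 + 1/16 = 17/16 = 1.0625.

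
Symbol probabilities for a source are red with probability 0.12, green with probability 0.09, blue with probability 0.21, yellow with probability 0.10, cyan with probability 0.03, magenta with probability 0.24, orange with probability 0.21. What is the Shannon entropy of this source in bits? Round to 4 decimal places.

H = −Σ pᵢ log₂ pᵢ.
−0.12·log₂(0.12) = 0.3671
−0.09·log₂(0.09) = 0.3127
−0.21·log₂(0.21) = 0.4728
−0.10·log₂(0.10) = 0.3322
−0.03·log₂(0.03) = 0.1518
−0.24·log₂(0.24) = 0.4941
−0.21·log₂(0.21) = 0.4728
Sum ≈ 2.6035 → 2.6035 bits.

2.6035 bits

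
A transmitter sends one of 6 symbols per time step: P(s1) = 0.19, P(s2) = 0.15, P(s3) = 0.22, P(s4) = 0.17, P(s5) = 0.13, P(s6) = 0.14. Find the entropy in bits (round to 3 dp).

2.561 bits

H = −Σ pᵢ log₂ pᵢ.
−0.19·log₂(0.19) = 0.4552
−0.15·log₂(0.15) = 0.4105
−0.22·log₂(0.22) = 0.4806
−0.17·log₂(0.17) = 0.4346
−0.13·log₂(0.13) = 0.3826
−0.14·log₂(0.14) = 0.3971
Sum ≈ 2.5607 → 2.561 bits.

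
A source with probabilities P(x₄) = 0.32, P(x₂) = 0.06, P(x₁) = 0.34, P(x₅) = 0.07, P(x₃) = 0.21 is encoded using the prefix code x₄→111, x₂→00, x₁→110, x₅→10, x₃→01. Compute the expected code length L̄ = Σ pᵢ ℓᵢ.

L̄ = Σ pᵢ·ℓᵢ = 0.32·3 + 0.06·2 + 0.34·3 + 0.07·2 + 0.21·2 = 2.66 bits/symbol.

2.66 bits/symbol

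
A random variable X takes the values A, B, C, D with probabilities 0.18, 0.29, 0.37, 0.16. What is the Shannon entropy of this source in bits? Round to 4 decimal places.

H = −Σ pᵢ log₂ pᵢ.
−0.18·log₂(0.18) = 0.4453
−0.29·log₂(0.29) = 0.5179
−0.37·log₂(0.37) = 0.5307
−0.16·log₂(0.16) = 0.4230
Sum ≈ 1.9170 → 1.9170 bits.

1.9170 bits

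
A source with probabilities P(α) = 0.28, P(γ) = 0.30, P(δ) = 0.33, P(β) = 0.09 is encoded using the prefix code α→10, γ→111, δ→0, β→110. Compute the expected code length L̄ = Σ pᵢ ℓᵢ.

2.06 bits/symbol

L̄ = Σ pᵢ·ℓᵢ = 0.28·2 + 0.30·3 + 0.33·1 + 0.09·3 = 2.06 bits/symbol.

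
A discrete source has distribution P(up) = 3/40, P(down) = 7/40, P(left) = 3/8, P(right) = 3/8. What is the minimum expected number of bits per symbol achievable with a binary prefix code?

1.875 bits/symbol

Repeatedly combine the two least-probable nodes; the expected code length is the sum of the merged weights.
merge 3/40 + 7/40 → 1/4
merge 1/4 + 3/8 → 5/8
merge 3/8 + 5/8 → 1
L = 1/4 + 5/8 + 1 = 15/8 = 1.875 bits/symbol.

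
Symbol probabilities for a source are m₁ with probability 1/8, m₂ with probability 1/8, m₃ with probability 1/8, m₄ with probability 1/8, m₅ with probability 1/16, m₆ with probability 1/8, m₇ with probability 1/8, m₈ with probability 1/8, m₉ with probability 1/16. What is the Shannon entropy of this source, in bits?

3.125 bits

Each probability is a power of 1/2, so log₂(1/p) is an integer.
H = Σ p·log₂(1/p) = 1/8·3 + 1/8·3 + 1/8·3 + 1/8·3 + 1/16·4 + 1/8·3 + 1/8·3 + 1/8·3 + 1/16·4 = 3.125 bits.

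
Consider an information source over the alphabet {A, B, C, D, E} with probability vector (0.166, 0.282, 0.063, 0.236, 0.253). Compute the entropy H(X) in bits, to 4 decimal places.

2.1896 bits

H = −Σ pᵢ log₂ pᵢ.
−0.166·log₂(0.166) = 0.4301
−0.282·log₂(0.282) = 0.5150
−0.063·log₂(0.063) = 0.2513
−0.236·log₂(0.236) = 0.4916
−0.253·log₂(0.253) = 0.5016
Sum ≈ 2.1896 → 2.1896 bits.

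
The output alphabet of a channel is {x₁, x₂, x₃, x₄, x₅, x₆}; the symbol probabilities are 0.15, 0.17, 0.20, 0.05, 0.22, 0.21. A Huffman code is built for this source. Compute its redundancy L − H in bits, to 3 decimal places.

0.091 bits

Entropy H = −Σ p log₂ p ≈ 2.4790 bits.
Huffman merges: 1/20+3/20→1/5; 17/100+1/5→37/100; 1/5+21/100→41/100; 11/50+37/100→59/100; 41/100+59/100→1. L = 257/100 ≈ 2.5700.
L − H = 2.5700 − 2.4790 = 0.091 bits.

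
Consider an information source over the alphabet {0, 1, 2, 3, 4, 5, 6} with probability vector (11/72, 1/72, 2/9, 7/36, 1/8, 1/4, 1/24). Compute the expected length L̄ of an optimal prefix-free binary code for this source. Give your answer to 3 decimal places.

2.569 bits/symbol

Repeatedly combine the two least-probable nodes; the expected code length is the sum of the merged weights.
merge 1/72 + 1/24 → 1/18
merge 1/18 + 1/8 → 13/72
merge 11/72 + 13/72 → 1/3
merge 7/36 + 2/9 → 5/12
merge 1/4 + 1/3 → 7/12
merge 5/12 + 7/12 → 1
L = 1/18 + 13/72 + 1/3 + 5/12 + 7/12 + 1 = 185/72 ≈ 2.569 bits/symbol.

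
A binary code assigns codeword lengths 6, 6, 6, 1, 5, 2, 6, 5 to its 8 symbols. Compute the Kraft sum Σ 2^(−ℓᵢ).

With common denominator 2^6 = 64: Σ 2^(−ℓᵢ) = 1/64 + 1/64 + 1/64 + 32/64 + 2/64 + 16/64 + 1/64 + 2/64 = 56/64 = 0.875.

0.875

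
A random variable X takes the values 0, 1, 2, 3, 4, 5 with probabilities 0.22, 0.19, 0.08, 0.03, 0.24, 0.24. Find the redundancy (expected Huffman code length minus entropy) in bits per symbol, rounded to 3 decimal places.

Entropy H = −Σ p log₂ p ≈ 2.3673 bits.
Huffman merges: 3/100+2/25→11/100; 11/100+19/100→3/10; 11/50+6/25→23/50; 6/25+3/10→27/50; 23/50+27/50→1. L = 241/100 ≈ 2.4100.
L − H = 2.4100 − 2.3673 = 0.043 bits.

0.043 bits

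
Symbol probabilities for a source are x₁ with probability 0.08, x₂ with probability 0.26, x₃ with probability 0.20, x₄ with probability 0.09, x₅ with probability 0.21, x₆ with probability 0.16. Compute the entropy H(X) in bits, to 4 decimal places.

H = −Σ pᵢ log₂ pᵢ.
−0.08·log₂(0.08) = 0.2915
−0.26·log₂(0.26) = 0.5053
−0.20·log₂(0.20) = 0.4644
−0.09·log₂(0.09) = 0.3127
−0.21·log₂(0.21) = 0.4728
−0.16·log₂(0.16) = 0.4230
Sum ≈ 2.4697 → 2.4697 bits.

2.4697 bits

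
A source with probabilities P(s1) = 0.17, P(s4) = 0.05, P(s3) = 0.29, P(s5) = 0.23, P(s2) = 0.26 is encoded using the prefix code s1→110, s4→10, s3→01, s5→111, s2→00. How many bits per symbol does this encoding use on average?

L̄ = Σ pᵢ·ℓᵢ = 0.17·3 + 0.05·2 + 0.29·2 + 0.23·3 + 0.26·2 = 2.4 bits/symbol.

2.4 bits/symbol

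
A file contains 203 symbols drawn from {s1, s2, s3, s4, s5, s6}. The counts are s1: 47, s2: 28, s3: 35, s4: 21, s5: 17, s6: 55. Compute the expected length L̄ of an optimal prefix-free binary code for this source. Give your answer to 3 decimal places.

2.498 bits/symbol

Probabilities are the counts divided by 203.
Repeatedly combine the two least-probable nodes; the expected code length is the sum of the merged weights.
merge 17/203 + 3/29 → 38/203
merge 4/29 + 5/29 → 9/29
merge 38/203 + 47/203 → 85/203
merge 55/203 + 9/29 → 118/203
merge 85/203 + 118/203 → 1
L = 38/203 + 9/29 + 85/203 + 118/203 + 1 = 507/203 ≈ 2.498 bits/symbol.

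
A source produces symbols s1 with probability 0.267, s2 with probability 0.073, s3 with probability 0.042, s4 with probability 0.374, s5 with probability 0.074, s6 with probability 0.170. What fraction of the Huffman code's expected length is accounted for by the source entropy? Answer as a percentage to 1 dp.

Entropy H = −Σ p log₂ p ≈ 2.2196 bits.
Huffman merges: 21/500+73/1000→23/200; 37/500+23/200→189/1000; 17/100+189/1000→359/1000; 267/1000+359/1000→313/500; 187/500+313/500→1. L = 2289/1000 ≈ 2.2890.
Efficiency = H/L = 2.2196/2.2890 = 97.0%.

97.0%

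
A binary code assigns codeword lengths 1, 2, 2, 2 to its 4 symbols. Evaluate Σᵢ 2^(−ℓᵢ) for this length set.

With common denominator 2^2 = 4: Σ 2^(−ℓᵢ) = 2/4 + 1/4 + 1/4 + 1/4 = 5/4 = 1.25.

1.25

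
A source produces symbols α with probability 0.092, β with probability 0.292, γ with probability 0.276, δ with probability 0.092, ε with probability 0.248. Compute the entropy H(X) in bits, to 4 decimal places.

2.1634 bits

H = −Σ pᵢ log₂ pᵢ.
−0.092·log₂(0.092) = 0.3167
−0.292·log₂(0.292) = 0.5186
−0.276·log₂(0.276) = 0.5126
−0.092·log₂(0.092) = 0.3167
−0.248·log₂(0.248) = 0.4989
Sum ≈ 2.1634 → 2.1634 bits.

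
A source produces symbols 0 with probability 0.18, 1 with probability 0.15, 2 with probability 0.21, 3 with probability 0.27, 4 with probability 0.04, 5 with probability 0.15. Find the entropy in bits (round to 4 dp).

H = −Σ pᵢ log₂ pᵢ.
−0.18·log₂(0.18) = 0.4453
−0.15·log₂(0.15) = 0.4105
−0.21·log₂(0.21) = 0.4728
−0.27·log₂(0.27) = 0.5100
−0.04·log₂(0.04) = 0.1858
−0.15·log₂(0.15) = 0.4105
Sum ≈ 2.4350 → 2.4350 bits.

2.4350 bits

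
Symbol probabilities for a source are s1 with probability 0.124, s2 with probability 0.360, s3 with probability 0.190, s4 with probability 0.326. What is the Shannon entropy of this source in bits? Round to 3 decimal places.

H = −Σ pᵢ log₂ pᵢ.
−0.124·log₂(0.124) = 0.3734
−0.360·log₂(0.360) = 0.5306
−0.190·log₂(0.190) = 0.4552
−0.326·log₂(0.326) = 0.5272
Sum ≈ 1.8864 → 1.886 bits.

1.886 bits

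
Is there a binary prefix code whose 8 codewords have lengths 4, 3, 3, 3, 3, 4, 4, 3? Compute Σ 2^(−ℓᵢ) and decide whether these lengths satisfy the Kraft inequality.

With common denominator 2^4 = 16: Σ 2^(−ℓᵢ) = 1/16 + 2/16 + 2/16 + 2/16 + 2/16 + 1/16 + 1/16 + 2/16 = 13/16 = 0.8125.
Kraft's inequality requires Σ ≤ 1; here Σ = 0.8125 ≤ 1, so such a prefix code exists.

0.8125; yes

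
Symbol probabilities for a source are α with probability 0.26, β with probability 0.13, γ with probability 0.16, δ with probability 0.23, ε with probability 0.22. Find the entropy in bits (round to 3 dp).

2.279 bits

H = −Σ pᵢ log₂ pᵢ.
−0.26·log₂(0.26) = 0.5053
−0.13·log₂(0.13) = 0.3826
−0.16·log₂(0.16) = 0.4230
−0.23·log₂(0.23) = 0.4877
−0.22·log₂(0.22) = 0.4806
Sum ≈ 2.2792 → 2.279 bits.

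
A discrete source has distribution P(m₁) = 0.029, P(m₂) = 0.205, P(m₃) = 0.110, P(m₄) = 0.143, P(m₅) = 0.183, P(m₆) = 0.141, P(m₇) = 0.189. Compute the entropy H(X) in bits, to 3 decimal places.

2.669 bits

H = −Σ pᵢ log₂ pᵢ.
−0.029·log₂(0.029) = 0.1481
−0.205·log₂(0.205) = 0.4687
−0.110·log₂(0.110) = 0.3503
−0.143·log₂(0.143) = 0.4012
−0.183·log₂(0.183) = 0.4484
−0.141·log₂(0.141) = 0.3985
−0.189·log₂(0.189) = 0.4543
Sum ≈ 2.6695 → 2.669 bits.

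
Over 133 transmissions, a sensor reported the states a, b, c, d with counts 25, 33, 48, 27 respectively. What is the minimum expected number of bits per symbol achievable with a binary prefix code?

2 bits/symbol

Probabilities are the counts divided by 133.
Repeatedly combine the two least-probable nodes; the expected code length is the sum of the merged weights.
merge 25/133 + 27/133 → 52/133
merge 33/133 + 48/133 → 81/133
merge 52/133 + 81/133 → 1
L = 52/133 + 81/133 + 1 = 2 bits/symbol.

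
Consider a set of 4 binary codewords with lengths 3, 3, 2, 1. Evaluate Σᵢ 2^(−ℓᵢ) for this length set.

With common denominator 2^3 = 8: Σ 2^(−ℓᵢ) = 1/8 + 1/8 + 2/8 + 4/8 = 8/8 = 1.

1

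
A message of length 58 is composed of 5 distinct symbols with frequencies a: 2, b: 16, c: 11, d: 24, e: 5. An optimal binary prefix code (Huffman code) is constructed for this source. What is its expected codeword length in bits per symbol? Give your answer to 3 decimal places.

2.017 bits/symbol

Probabilities are the counts divided by 58.
Repeatedly combine the two least-probable nodes; the expected code length is the sum of the merged weights.
merge 1/29 + 5/58 → 7/58
merge 7/58 + 11/58 → 9/29
merge 8/29 + 9/29 → 17/29
merge 12/29 + 17/29 → 1
L = 7/58 + 9/29 + 17/29 + 1 = 117/58 ≈ 2.017 bits/symbol.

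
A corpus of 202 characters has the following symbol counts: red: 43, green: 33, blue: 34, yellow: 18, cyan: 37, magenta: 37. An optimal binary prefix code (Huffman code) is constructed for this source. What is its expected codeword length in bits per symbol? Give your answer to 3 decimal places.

2.604 bits/symbol

Probabilities are the counts divided by 202.
Repeatedly combine the two least-probable nodes; the expected code length is the sum of the merged weights.
merge 9/101 + 33/202 → 51/202
merge 17/101 + 37/202 → 71/202
merge 37/202 + 43/202 → 40/101
merge 51/202 + 71/202 → 61/101
merge 40/101 + 61/101 → 1
L = 51/202 + 71/202 + 40/101 + 61/101 + 1 = 263/101 ≈ 2.604 bits/symbol.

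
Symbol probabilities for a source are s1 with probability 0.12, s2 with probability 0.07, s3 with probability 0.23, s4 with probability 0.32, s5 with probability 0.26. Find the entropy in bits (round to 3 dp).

2.155 bits

H = −Σ pᵢ log₂ pᵢ.
−0.12·log₂(0.12) = 0.3671
−0.07·log₂(0.07) = 0.2686
−0.23·log₂(0.23) = 0.4877
−0.32·log₂(0.32) = 0.5260
−0.26·log₂(0.26) = 0.5053
Sum ≈ 2.1546 → 2.155 bits.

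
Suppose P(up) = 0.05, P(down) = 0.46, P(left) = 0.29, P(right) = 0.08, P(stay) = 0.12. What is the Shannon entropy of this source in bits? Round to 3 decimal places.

1.908 bits

H = −Σ pᵢ log₂ pᵢ.
−0.05·log₂(0.05) = 0.2161
−0.46·log₂(0.46) = 0.5153
−0.29·log₂(0.29) = 0.5179
−0.08·log₂(0.08) = 0.2915
−0.12·log₂(0.12) = 0.3671
Sum ≈ 1.9079 → 1.908 bits.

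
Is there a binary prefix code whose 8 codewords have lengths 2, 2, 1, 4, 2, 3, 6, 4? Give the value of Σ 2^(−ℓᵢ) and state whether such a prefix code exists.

With common denominator 2^6 = 64: Σ 2^(−ℓᵢ) = 16/64 + 16/64 + 32/64 + 4/64 + 16/64 + 8/64 + 1/64 + 4/64 = 97/64 = 1.515625.
Kraft's inequality requires Σ ≤ 1; here Σ = 1.515625 > 1, so no such prefix code exists.

1.515625; no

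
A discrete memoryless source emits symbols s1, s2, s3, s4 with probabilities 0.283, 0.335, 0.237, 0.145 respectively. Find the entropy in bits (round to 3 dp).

1.940 bits

H = −Σ pᵢ log₂ pᵢ.
−0.283·log₂(0.283) = 0.5154
−0.335·log₂(0.335) = 0.5286
−0.237·log₂(0.237) = 0.4923
−0.145·log₂(0.145) = 0.4040
Sum ≈ 1.9401 → 1.940 bits.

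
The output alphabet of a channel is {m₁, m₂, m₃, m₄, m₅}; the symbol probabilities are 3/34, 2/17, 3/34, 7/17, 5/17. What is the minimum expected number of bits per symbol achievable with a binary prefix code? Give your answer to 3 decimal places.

Repeatedly combine the two least-probable nodes; the expected code length is the sum of the merged weights.
merge 3/34 + 3/34 → 3/17
merge 2/17 + 3/17 → 5/17
merge 5/17 + 5/17 → 10/17
merge 7/17 + 10/17 → 1
L = 3/17 + 5/17 + 10/17 + 1 = 35/17 ≈ 2.059 bits/symbol.

2.059 bits/symbol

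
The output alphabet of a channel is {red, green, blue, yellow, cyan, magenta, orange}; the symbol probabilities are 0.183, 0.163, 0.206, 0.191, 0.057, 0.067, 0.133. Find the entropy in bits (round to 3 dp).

2.685 bits

H = −Σ pᵢ log₂ pᵢ.
−0.183·log₂(0.183) = 0.4484
−0.163·log₂(0.163) = 0.4266
−0.206·log₂(0.206) = 0.4695
−0.191·log₂(0.191) = 0.4562
−0.057·log₂(0.057) = 0.2356
−0.067·log₂(0.067) = 0.2613
−0.133·log₂(0.133) = 0.3871
Sum ≈ 2.6846 → 2.685 bits.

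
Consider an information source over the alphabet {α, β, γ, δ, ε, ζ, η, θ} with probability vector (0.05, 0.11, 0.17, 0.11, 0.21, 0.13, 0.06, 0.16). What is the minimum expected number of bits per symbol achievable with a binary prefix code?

Repeatedly combine the two least-probable nodes; the expected code length is the sum of the merged weights.
merge 1/20 + 3/50 → 11/100
merge 11/100 + 11/100 → 11/50
merge 11/100 + 13/100 → 6/25
merge 4/25 + 17/100 → 33/100
merge 21/100 + 11/50 → 43/100
merge 6/25 + 33/100 → 57/100
merge 43/100 + 57/100 → 1
L = 11/100 + 11/50 + 6/25 + 33/100 + 43/100 + 57/100 + 1 = 29/10 = 2.9 bits/symbol.

2.9 bits/symbol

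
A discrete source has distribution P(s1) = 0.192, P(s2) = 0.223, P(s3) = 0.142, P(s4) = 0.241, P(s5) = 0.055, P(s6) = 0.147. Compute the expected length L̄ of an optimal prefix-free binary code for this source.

2.536 bits/symbol

Repeatedly combine the two least-probable nodes; the expected code length is the sum of the merged weights.
merge 11/200 + 71/500 → 197/1000
merge 147/1000 + 24/125 → 339/1000
merge 197/1000 + 223/1000 → 21/50
merge 241/1000 + 339/1000 → 29/50
merge 21/50 + 29/50 → 1
L = 197/1000 + 339/1000 + 21/50 + 29/50 + 1 = 317/125 = 2.536 bits/symbol.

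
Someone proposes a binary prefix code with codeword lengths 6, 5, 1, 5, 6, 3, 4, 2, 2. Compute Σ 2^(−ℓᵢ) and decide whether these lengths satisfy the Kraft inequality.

With common denominator 2^6 = 64: Σ 2^(−ℓᵢ) = 1/64 + 2/64 + 32/64 + 2/64 + 1/64 + 8/64 + 4/64 + 16/64 + 16/64 = 82/64 = 1.28125.
Kraft's inequality requires Σ ≤ 1; here Σ = 1.28125 > 1, so no such prefix code exists.

1.28125; no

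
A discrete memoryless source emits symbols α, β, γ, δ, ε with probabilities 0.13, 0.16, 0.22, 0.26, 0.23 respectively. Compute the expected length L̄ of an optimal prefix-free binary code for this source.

Repeatedly combine the two least-probable nodes; the expected code length is the sum of the merged weights.
merge 13/100 + 4/25 → 29/100
merge 11/50 + 23/100 → 9/20
merge 13/50 + 29/100 → 11/20
merge 9/20 + 11/20 → 1
L = 29/100 + 9/20 + 11/20 + 1 = 229/100 = 2.29 bits/symbol.

2.29 bits/symbol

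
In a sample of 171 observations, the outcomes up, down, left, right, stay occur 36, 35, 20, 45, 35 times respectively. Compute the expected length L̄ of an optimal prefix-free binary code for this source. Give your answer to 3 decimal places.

Probabilities are the counts divided by 171.
Repeatedly combine the two least-probable nodes; the expected code length is the sum of the merged weights.
merge 20/171 + 35/171 → 55/171
merge 35/171 + 4/19 → 71/171
merge 5/19 + 55/171 → 100/171
merge 71/171 + 100/171 → 1
L = 55/171 + 71/171 + 100/171 + 1 = 397/171 ≈ 2.322 bits/symbol.

2.322 bits/symbol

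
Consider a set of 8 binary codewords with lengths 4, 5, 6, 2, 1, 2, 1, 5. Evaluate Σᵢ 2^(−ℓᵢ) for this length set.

1.640625

With common denominator 2^6 = 64: Σ 2^(−ℓᵢ) = 4/64 + 2/64 + 1/64 + 16/64 + 32/64 + 16/64 + 32/64 + 2/64 = 105/64 = 1.640625.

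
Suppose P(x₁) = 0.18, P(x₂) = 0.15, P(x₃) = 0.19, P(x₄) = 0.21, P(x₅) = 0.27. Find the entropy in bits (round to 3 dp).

2.294 bits

H = −Σ pᵢ log₂ pᵢ.
−0.18·log₂(0.18) = 0.4453
−0.15·log₂(0.15) = 0.4105
−0.19·log₂(0.19) = 0.4552
−0.21·log₂(0.21) = 0.4728
−0.27·log₂(0.27) = 0.5100
Sum ≈ 2.2939 → 2.294 bits.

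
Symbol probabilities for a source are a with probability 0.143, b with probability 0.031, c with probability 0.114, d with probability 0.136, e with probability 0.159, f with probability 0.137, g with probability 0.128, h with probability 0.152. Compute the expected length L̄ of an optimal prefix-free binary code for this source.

2.986 bits/symbol

Repeatedly combine the two least-probable nodes; the expected code length is the sum of the merged weights.
merge 31/1000 + 57/500 → 29/200
merge 16/125 + 17/125 → 33/125
merge 137/1000 + 143/1000 → 7/25
merge 29/200 + 19/125 → 297/1000
merge 159/1000 + 33/125 → 423/1000
merge 7/25 + 297/1000 → 577/1000
merge 423/1000 + 577/1000 → 1
L = 29/200 + 33/125 + 7/25 + 297/1000 + 423/1000 + 577/1000 + 1 = 1493/500 = 2.986 bits/symbol.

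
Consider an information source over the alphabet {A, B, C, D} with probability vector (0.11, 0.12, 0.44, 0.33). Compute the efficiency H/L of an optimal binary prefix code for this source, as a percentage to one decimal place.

Entropy H = −Σ p log₂ p ≈ 1.7663 bits.
Huffman merges: 11/100+3/25→23/100; 23/100+33/100→14/25; 11/25+14/25→1. L = 179/100 ≈ 1.7900.
Efficiency = H/L = 1.7663/1.7900 = 98.7%.

98.7%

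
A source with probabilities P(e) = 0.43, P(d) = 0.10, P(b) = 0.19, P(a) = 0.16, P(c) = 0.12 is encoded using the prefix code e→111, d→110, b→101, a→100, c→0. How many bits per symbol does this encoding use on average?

L̄ = Σ pᵢ·ℓᵢ = 0.43·3 + 0.10·3 + 0.19·3 + 0.16·3 + 0.12·1 = 2.76 bits/symbol.

2.76 bits/symbol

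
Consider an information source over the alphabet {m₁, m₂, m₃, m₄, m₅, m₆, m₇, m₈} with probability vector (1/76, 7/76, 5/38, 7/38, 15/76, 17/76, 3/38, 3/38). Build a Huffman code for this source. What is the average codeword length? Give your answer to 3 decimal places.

Repeatedly combine the two least-probable nodes; the expected code length is the sum of the merged weights.
merge 1/76 + 3/38 → 7/76
merge 3/38 + 7/76 → 13/76
merge 7/76 + 5/38 → 17/76
merge 13/76 + 7/38 → 27/76
merge 15/76 + 17/76 → 8/19
merge 17/76 + 27/76 → 11/19
merge 8/19 + 11/19 → 1
L = 7/76 + 13/76 + 17/76 + 27/76 + 8/19 + 11/19 + 1 = 54/19 ≈ 2.842 bits/symbol.

2.842 bits/symbol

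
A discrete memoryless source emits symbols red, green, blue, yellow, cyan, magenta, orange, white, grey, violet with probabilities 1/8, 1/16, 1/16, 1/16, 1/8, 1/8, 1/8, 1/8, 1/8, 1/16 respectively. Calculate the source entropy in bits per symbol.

Each probability is a power of 1/2, so log₂(1/p) is an integer.
H = Σ p·log₂(1/p) = 1/8·3 + 1/16·4 + 1/16·4 + 1/16·4 + 1/8·3 + 1/8·3 + 1/8·3 + 1/8·3 + 1/8·3 + 1/16·4 = 3.25 bits.

3.25 bits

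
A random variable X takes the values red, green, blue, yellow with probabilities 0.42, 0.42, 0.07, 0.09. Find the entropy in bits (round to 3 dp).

1.633 bits

H = −Σ pᵢ log₂ pᵢ.
−0.42·log₂(0.42) = 0.5256
−0.42·log₂(0.42) = 0.5256
−0.07·log₂(0.07) = 0.2686
−0.09·log₂(0.09) = 0.3127
Sum ≈ 1.6325 → 1.633 bits.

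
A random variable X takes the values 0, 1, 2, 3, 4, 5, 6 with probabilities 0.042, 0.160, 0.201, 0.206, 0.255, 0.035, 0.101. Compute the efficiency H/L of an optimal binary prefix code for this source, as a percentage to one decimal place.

Entropy H = −Σ p log₂ p ≈ 2.5560 bits.
Huffman merges: 7/200+21/500→77/1000; 77/1000+101/1000→89/500; 4/25+89/500→169/500; 201/1000+103/500→407/1000; 51/200+169/500→593/1000; 407/1000+593/1000→1. L = 2593/1000 ≈ 2.5930.
Efficiency = H/L = 2.5560/2.5930 = 98.6%.

98.6%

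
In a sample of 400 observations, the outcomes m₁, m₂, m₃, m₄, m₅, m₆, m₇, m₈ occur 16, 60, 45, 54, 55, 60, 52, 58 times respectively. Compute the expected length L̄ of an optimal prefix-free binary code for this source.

Probabilities are the counts divided by 400.
Repeatedly combine the two least-probable nodes; the expected code length is the sum of the merged weights.
merge 1/25 + 9/80 → 61/400
merge 13/100 + 27/200 → 53/200
merge 11/80 + 29/200 → 113/400
merge 3/20 + 3/20 → 3/10
merge 61/400 + 53/200 → 167/400
merge 113/400 + 3/10 → 233/400
merge 167/400 + 233/400 → 1
L = 61/400 + 53/200 + 113/400 + 3/10 + 167/400 + 233/400 + 1 = 3 bits/symbol.

3 bits/symbol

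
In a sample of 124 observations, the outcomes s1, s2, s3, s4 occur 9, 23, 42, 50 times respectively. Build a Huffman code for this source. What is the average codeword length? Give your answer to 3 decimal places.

1.855 bits/symbol

Probabilities are the counts divided by 124.
Repeatedly combine the two least-probable nodes; the expected code length is the sum of the merged weights.
merge 9/124 + 23/124 → 8/31
merge 8/31 + 21/62 → 37/62
merge 25/62 + 37/62 → 1
L = 8/31 + 37/62 + 1 = 115/62 ≈ 1.855 bits/symbol.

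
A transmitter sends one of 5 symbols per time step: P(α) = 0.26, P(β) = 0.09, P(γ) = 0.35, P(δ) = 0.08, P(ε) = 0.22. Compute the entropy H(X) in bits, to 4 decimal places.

2.1201 bits

H = −Σ pᵢ log₂ pᵢ.
−0.26·log₂(0.26) = 0.5053
−0.09·log₂(0.09) = 0.3127
−0.35·log₂(0.35) = 0.5301
−0.08·log₂(0.08) = 0.2915
−0.22·log₂(0.22) = 0.4806
Sum ≈ 2.1201 → 2.1201 bits.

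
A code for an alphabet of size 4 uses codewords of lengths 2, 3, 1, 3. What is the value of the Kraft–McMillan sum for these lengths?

With common denominator 2^3 = 8: Σ 2^(−ℓᵢ) = 2/8 + 1/8 + 4/8 + 1/8 = 8/8 = 1.

1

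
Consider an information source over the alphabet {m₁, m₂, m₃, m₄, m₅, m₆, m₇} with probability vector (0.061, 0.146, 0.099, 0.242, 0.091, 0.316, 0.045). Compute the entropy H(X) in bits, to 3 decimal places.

H = −Σ pᵢ log₂ pᵢ.
−0.061·log₂(0.061) = 0.2461
−0.146·log₂(0.146) = 0.4053
−0.099·log₂(0.099) = 0.3303
−0.242·log₂(0.242) = 0.4954
−0.091·log₂(0.091) = 0.3147
−0.316·log₂(0.316) = 0.5252
−0.045·log₂(0.045) = 0.2013
Sum ≈ 2.5183 → 2.518 bits.

2.518 bits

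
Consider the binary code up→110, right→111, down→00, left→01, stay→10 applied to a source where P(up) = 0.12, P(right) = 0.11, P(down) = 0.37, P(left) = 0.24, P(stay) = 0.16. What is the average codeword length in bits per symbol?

2.23 bits/symbol

L̄ = Σ pᵢ·ℓᵢ = 0.12·3 + 0.11·3 + 0.37·2 + 0.24·2 + 0.16·2 = 2.23 bits/symbol.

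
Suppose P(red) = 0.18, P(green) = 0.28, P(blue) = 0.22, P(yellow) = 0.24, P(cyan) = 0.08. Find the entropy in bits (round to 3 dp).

2.226 bits

H = −Σ pᵢ log₂ pᵢ.
−0.18·log₂(0.18) = 0.4453
−0.28·log₂(0.28) = 0.5142
−0.22·log₂(0.22) = 0.4806
−0.24·log₂(0.24) = 0.4941
−0.08·log₂(0.08) = 0.2915
Sum ≈ 2.2257 → 2.226 bits.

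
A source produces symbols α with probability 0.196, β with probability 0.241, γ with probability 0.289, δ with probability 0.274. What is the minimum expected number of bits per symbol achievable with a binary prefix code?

Repeatedly combine the two least-probable nodes; the expected code length is the sum of the merged weights.
merge 49/250 + 241/1000 → 437/1000
merge 137/500 + 289/1000 → 563/1000
merge 437/1000 + 563/1000 → 1
L = 437/1000 + 563/1000 + 1 = 2 bits/symbol.

2 bits/symbol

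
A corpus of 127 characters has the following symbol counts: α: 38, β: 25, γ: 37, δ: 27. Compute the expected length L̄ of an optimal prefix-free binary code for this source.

2 bits/symbol

Probabilities are the counts divided by 127.
Repeatedly combine the two least-probable nodes; the expected code length is the sum of the merged weights.
merge 25/127 + 27/127 → 52/127
merge 37/127 + 38/127 → 75/127
merge 52/127 + 75/127 → 1
L = 52/127 + 75/127 + 1 = 2 bits/symbol.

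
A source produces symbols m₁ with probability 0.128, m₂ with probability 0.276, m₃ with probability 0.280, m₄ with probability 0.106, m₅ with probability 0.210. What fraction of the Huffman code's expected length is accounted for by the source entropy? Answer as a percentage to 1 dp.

Entropy H = −Σ p log₂ p ≈ 2.2225 bits.
Huffman merges: 53/500+16/125→117/500; 21/100+117/500→111/250; 69/250+7/25→139/250; 111/250+139/250→1. L = 1117/500 ≈ 2.2340.
Efficiency = H/L = 2.2225/2.2340 = 99.5%.

99.5%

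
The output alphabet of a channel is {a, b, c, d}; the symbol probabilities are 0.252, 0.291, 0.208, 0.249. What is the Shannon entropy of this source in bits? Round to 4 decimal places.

H = −Σ pᵢ log₂ pᵢ.
−0.252·log₂(0.252) = 0.5011
−0.291·log₂(0.291) = 0.5182
−0.208·log₂(0.208) = 0.4712
−0.249·log₂(0.249) = 0.4994
Sum ≈ 1.9900 → 1.9900 bits.

1.9900 bits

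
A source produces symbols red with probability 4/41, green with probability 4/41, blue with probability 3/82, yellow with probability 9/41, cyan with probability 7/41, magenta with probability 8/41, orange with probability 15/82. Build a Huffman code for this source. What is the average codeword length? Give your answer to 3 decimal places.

Repeatedly combine the two least-probable nodes; the expected code length is the sum of the merged weights.
merge 3/82 + 4/41 → 11/82
merge 4/41 + 11/82 → 19/82
merge 7/41 + 15/82 → 29/82
merge 8/41 + 9/41 → 17/41
merge 19/82 + 29/82 → 24/41
merge 17/41 + 24/41 → 1
L = 11/82 + 19/82 + 29/82 + 17/41 + 24/41 + 1 = 223/82 ≈ 2.720 bits/symbol.

2.720 bits/symbol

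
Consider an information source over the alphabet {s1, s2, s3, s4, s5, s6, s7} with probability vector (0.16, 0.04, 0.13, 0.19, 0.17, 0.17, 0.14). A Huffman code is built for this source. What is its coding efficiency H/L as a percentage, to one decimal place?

Entropy H = −Σ p log₂ p ≈ 2.7129 bits.
Huffman merges: 1/25+13/100→17/100; 7/50+4/25→3/10; 17/100+17/100→17/50; 17/100+19/100→9/25; 3/10+17/50→16/25; 9/25+16/25→1. L = 281/100 ≈ 2.8100.
Efficiency = H/L = 2.7129/2.8100 = 96.5%.

96.5%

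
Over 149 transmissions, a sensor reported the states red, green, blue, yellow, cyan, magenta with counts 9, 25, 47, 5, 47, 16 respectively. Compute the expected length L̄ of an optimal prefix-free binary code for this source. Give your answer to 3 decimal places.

Probabilities are the counts divided by 149.
Repeatedly combine the two least-probable nodes; the expected code length is the sum of the merged weights.
merge 5/149 + 9/149 → 14/149
merge 14/149 + 16/149 → 30/149
merge 25/149 + 30/149 → 55/149
merge 47/149 + 47/149 → 94/149
merge 55/149 + 94/149 → 1
L = 14/149 + 30/149 + 55/149 + 94/149 + 1 = 342/149 ≈ 2.295 bits/symbol.

2.295 bits/symbol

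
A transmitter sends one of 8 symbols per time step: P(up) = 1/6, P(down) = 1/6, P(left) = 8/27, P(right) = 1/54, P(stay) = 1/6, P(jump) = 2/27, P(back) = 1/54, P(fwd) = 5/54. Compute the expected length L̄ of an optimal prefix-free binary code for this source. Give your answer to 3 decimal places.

Repeatedly combine the two least-probable nodes; the expected code length is the sum of the merged weights.
merge 1/54 + 1/54 → 1/27
merge 1/27 + 2/27 → 1/9
merge 5/54 + 1/9 → 11/54
merge 1/6 + 1/6 → 1/3
merge 1/6 + 11/54 → 10/27
merge 8/27 + 1/3 → 17/27
merge 10/27 + 17/27 → 1
L = 1/27 + 1/9 + 11/54 + 1/3 + 10/27 + 17/27 + 1 = 145/54 ≈ 2.685 bits/symbol.

2.685 bits/symbol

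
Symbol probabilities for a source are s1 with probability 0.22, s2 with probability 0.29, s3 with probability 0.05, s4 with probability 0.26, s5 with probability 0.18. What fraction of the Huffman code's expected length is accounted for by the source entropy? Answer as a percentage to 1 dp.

Entropy H = −Σ p log₂ p ≈ 2.1652 bits.
Huffman merges: 1/20+9/50→23/100; 11/50+23/100→9/20; 13/50+29/100→11/20; 9/20+11/20→1. L = 223/100 ≈ 2.2300.
Efficiency = H/L = 2.1652/2.2300 = 97.1%.

97.1%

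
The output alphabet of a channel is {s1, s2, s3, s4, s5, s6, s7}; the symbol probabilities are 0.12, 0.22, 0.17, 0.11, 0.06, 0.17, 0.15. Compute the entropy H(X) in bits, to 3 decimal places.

2.721 bits

H = −Σ pᵢ log₂ pᵢ.
−0.12·log₂(0.12) = 0.3671
−0.22·log₂(0.22) = 0.4806
−0.17·log₂(0.17) = 0.4346
−0.11·log₂(0.11) = 0.3503
−0.06·log₂(0.06) = 0.2435
−0.17·log₂(0.17) = 0.4346
−0.15·log₂(0.15) = 0.4105
Sum ≈ 2.7212 → 2.721 bits.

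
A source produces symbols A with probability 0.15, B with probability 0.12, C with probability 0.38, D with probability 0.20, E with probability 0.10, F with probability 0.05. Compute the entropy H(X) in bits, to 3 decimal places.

2.321 bits

H = −Σ pᵢ log₂ pᵢ.
−0.15·log₂(0.15) = 0.4105
−0.12·log₂(0.12) = 0.3671
−0.38·log₂(0.38) = 0.5305
−0.20·log₂(0.20) = 0.4644
−0.10·log₂(0.10) = 0.3322
−0.05·log₂(0.05) = 0.2161
Sum ≈ 2.3207 → 2.321 bits.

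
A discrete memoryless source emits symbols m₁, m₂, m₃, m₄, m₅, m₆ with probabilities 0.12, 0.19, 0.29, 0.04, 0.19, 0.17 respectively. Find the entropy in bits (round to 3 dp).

2.416 bits

H = −Σ pᵢ log₂ pᵢ.
−0.12·log₂(0.12) = 0.3671
−0.19·log₂(0.19) = 0.4552
−0.29·log₂(0.29) = 0.5179
−0.04·log₂(0.04) = 0.1858
−0.19·log₂(0.19) = 0.4552
−0.17·log₂(0.17) = 0.4346
Sum ≈ 2.4158 → 2.416 bits.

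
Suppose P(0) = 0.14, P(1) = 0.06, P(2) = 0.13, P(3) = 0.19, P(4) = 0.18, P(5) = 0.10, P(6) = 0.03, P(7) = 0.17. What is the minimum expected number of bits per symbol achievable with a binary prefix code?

Repeatedly combine the two least-probable nodes; the expected code length is the sum of the merged weights.
merge 3/100 + 3/50 → 9/100
merge 9/100 + 1/10 → 19/100
merge 13/100 + 7/50 → 27/100
merge 17/100 + 9/50 → 7/20
merge 19/100 + 19/100 → 19/50
merge 27/100 + 7/20 → 31/50
merge 19/50 + 31/50 → 1
L = 9/100 + 19/100 + 27/100 + 7/20 + 19/50 + 31/50 + 1 = 29/10 = 2.9 bits/symbol.

2.9 bits/symbol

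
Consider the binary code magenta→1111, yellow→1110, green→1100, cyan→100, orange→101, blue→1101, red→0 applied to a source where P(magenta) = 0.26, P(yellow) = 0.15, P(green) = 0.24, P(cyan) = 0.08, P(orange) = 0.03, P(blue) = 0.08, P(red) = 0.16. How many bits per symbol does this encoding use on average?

L̄ = Σ pᵢ·ℓᵢ = 0.26·4 + 0.15·4 + 0.24·4 + 0.08·3 + 0.03·3 + 0.08·4 + 0.16·1 = 3.41 bits/symbol.

3.41 bits/symbol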